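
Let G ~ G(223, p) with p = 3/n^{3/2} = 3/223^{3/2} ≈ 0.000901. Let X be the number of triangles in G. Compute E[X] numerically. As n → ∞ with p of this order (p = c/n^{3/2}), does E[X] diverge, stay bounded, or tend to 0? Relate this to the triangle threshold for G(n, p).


Number of potential triangles: C(223, 3) = 1823471.
Each occurs with probability p³ ≈ (0.000901)³ ≈ 7.31125e-10.
By linearity: E[X] = C(223, 3)·p³ ≈ 1823471 · 7.31125e-10 ≈ 0.001.
Since α = 3/2 > 1, p = c/n^{3/2} = o(1/n) is below the triangle threshold p ~ 1/n. Asymptotically E[X] ~ (c³/6)·n^{3(1−α)} = (3³/6)·n^{-1.5} → 0, so by Markov's inequality G has no triangles w.h.p.

E[X] ≈ 0.001; in regime p = Θ(1/n^{3/2}) E[X] tends to 0 (below the triangle threshold p ~ 1/n).


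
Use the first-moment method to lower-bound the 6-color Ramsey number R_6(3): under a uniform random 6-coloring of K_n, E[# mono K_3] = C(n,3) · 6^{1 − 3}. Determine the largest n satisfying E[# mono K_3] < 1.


We need C(n, 3) · 6^{1 − 3} < 1, i.e. C(n, 3) < 6^{3 − 1} = 36.
Check values of n near the boundary:
  n = 3: C(3, 3) = 1; 1 < 36? YES
  n = 4: C(4, 3) = 4; 4 < 36? YES
  n = 5: C(5, 3) = 10; 10 < 36? YES
  n = 6: C(6, 3) = 20; 20 < 36? YES
  n = 7: C(7, 3) = 35; 35 < 36? YES
  n = 8: C(8, 3) = 56; 56 < 36? NO
  n = 9: C(9, 3) = 84; 84 < 36? NO
  n = 10: C(10, 3) = 120; 120 < 36? NO
The largest n with C(n, 3) < 36 is n = 7 (where E[X] = 35/36 ≈ 0.97222). Hence R_6(3) > 7, i.e. R_6(3) ≥ 8.

Largest n = 7; hence R_6(3) > 7.


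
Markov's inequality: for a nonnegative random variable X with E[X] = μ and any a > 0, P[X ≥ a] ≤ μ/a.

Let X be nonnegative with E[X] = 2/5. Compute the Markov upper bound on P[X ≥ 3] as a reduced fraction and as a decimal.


μ = E[X] = 2/5, a = 3.
Markov: P[X ≥ 3] ≤ μ/a = (2/5)/3 = 2/15.
Numerically: ≈ 0.13333.
(Since a = 3 > μ = 0.40000, the bound 2/15 is < 1 and informative.)

P[X ≥ 3] ≤ 2/15 ≈ 0.13333.


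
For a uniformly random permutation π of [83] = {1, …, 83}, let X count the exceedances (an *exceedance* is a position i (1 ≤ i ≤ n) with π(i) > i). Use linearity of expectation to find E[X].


Write X = Σ_{i=1}^{83} X_i, where X_i = 1_{π(i) > i}.
For each fixed i, π(i) is uniform over {1, …, 83} (marginal of a uniform permutation), so P[π(i) > i] = (n − i)/n. Summing: Σ_{i=1}^{83} (n − i)/n = (0 + 1 + … + 82)/83 = 83(83 − 1)/(2·83) = (83 − 1)/2.
Hence E[X] = Σ_{i=1}^{83} (83 − i)/83 = 41 ≈ 41.000000.

E[X] = 41 = 41.000000.


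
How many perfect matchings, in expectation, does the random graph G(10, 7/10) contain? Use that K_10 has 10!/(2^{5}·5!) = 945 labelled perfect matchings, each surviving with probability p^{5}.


K_10 has 10!/(2^{5}·5!) = 945 labelled perfect matchings.
For each such perfect matching H, let X_H = 1 if all 5 edges of H are present in G. Then P[X_H = 1] = p^{5} = (7/10)^{5} = 16807/100000.
Summing the indicators: E[X] = Σ_H E[X_H] = 945 · p^{5} = 945 · 16807/100000 = 3176523/20000.
Numerically: E[X] ≈ 158.8.

E[X] = 945 · (7/10)^{5} = 3176523/20000 ≈ 158.8.


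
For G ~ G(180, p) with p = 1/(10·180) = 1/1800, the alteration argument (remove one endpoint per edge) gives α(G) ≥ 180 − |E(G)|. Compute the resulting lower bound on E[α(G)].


E[|E(G)|] = C(180, 2)·p = 16110 · (1/1800) = 179/20.
E[α(G)] ≥ n − E[|E(G)|] = 180 − 179/20 = 3421/20.
Numerically: ≈ 171.0500.
(This is only a lower bound; the true E[α(G)] may be larger.)

E[α(G)] ≥ 3421/20 ≈ 171.0500.


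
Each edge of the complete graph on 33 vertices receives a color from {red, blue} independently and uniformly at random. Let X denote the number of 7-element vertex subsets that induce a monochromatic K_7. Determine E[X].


Let X = Σ_S X_S over the C(33, 7) = 4272048 subsets S of size 7, where X_S = 1 if the K_7 on S is monochromatic.
For a fixed S, the K_7 on S has C(7, 2) = 21 edges. P[all 21 edges red] = (1/2)^21, and likewise for blue, so P[monochromatic] = 2·(1/2)^21 = 2^{1 − 21} = 1/1048576.
Summing: E[X] = C(33, 7) · 2^{1 − 21} = 4272048 · 1/1048576 = 267003/65536.
Numerically: E[X] ≈ 4.0741.

E[X] = C(33,7)·2^(1−C(7,2)) = 267003/65536 ≈ 4.0741.


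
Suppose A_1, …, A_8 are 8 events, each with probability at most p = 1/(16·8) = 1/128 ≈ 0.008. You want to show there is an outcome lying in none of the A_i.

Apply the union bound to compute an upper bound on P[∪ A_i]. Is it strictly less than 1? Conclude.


Union bound: P[∪_{i=1}^{8} A_i] ≤ Σ_i P[A_i] ≤ 8·p = 8·(1/128) = 1/16.
Numerically: 1/16 ≈ 0.062.
Is 1/16 < 1? YES.
Since P[∪ A_i] ≤ 1/16 < 1, the complement has P[∩ A_i^c] ≥ 1 − 1/16 = 15/16 > 0, so some outcome avoids every A_i.

8·p = 1/16 ≈ 0.062; existence CERTIFIED by the union bound.


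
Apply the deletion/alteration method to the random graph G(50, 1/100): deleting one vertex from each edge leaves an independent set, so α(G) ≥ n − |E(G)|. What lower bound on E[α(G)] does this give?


E[|E(G)|] = C(50, 2)·p = 1225 · (1/100) = 49/4.
E[α(G)] ≥ n − E[|E(G)|] = 50 − 49/4 = 151/4.
Numerically: ≈ 37.750000.
(This is only a lower bound; the true E[α(G)] may be larger.)

E[α(G)] ≥ 151/4 ≈ 37.750000.


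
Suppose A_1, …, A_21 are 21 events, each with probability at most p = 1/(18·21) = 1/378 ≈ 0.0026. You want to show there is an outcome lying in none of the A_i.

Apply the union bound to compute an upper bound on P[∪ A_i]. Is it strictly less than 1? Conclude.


Union bound: P[∪_{i=1}^{21} A_i] ≤ Σ_i P[A_i] ≤ 21·p = 21·(1/378) = 1/18.
Numerically: 1/18 ≈ 0.0556.
Is 1/18 < 1? YES.
Since P[∪ A_i] ≤ 1/18 < 1, the complement has P[∩ A_i^c] ≥ 1 − 1/18 = 17/18 > 0, so some outcome avoids every A_i.

21·p = 1/18 ≈ 0.0556; existence CERTIFIED by the union bound.


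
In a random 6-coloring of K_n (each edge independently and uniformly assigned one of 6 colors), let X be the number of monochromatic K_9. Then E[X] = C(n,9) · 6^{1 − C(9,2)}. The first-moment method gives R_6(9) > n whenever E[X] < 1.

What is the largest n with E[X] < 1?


We need C(n, 9) · 6^{1 − 36} < 1, i.e. C(n, 9) < 6^{36 − 1} = 1719070799748422591028658176.
Check values of n near the boundary:
  n = 4406: C(4406, 9) = 1710356485221788389505285700; 1710356485221788389505285700 < 1719070799748422591028658176? YES
  n = 4407: C(4407, 9) = 1713856532599459170657070050; 1713856532599459170657070050 < 1719070799748422591028658176? YES
  n = 4408: C(4408, 9) = 1717362945146264156457459600; 1717362945146264156457459600 < 1719070799748422591028658176? YES
  n = 4409: C(4409, 9) = 1720875732988608787686577131; 1720875732988608787686577131 < 1719070799748422591028658176? NO
  n = 4410: C(4410, 9) = 1724394906266704102180823710; 1724394906266704102180823710 < 1719070799748422591028658176? NO
  n = 4411: C(4411, 9) = 1727920475134582415883601405; 1727920475134582415883601405 < 1719070799748422591028658176? NO
The largest n with C(n, 9) < 1719070799748422591028658176 is n = 4408 (where E[X] = 35778394690547169926197075/35813974994758803979763712 ≈ 0.99901). Hence R_6(9) > 4408, i.e. R_6(9) ≥ 4409.

Largest n = 4408; hence R_6(9) > 4408.


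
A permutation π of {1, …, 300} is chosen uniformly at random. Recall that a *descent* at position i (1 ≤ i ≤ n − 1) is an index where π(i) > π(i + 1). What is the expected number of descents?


Write X = Σ X_I over i = 1, …, 299, with X_I the indicator of one descent.
There are 299 indicators.
For each fixed i, the pair (π(i), π(i+1)) is a uniformly random ordered pair of distinct values from {1, …, 300}; by symmetry P[π(i) > π(i+1)] = 1/2.
By linearity: E[X] = 299 · (1/2) = (300 − 1) · (1/2) = 299/2 ≈ 149.500.

E[X] = 299/2 = 149.500.


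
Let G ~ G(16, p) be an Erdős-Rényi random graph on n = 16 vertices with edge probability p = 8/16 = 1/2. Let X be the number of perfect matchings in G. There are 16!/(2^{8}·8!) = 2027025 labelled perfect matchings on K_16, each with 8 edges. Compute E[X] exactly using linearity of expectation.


K_16 has 16!/(2^{8}·8!) = 2027025 labelled perfect matchings.
For each such perfect matching H, let X_H = 1 if all 8 edges of H are present in G. Then P[X_H = 1] = p^{8} = (1/2)^{8} = 1/256.
By linearity of expectation: E[X] = Σ_H E[X_H] = 2027025 · p^{8} = 2027025 · 1/256 = 2027025/256.
Numerically: E[X] ≈ 7.92e+03.

E[X] = 2027025 · (1/2)^{8} = 2027025/256 ≈ 7.92e+03.


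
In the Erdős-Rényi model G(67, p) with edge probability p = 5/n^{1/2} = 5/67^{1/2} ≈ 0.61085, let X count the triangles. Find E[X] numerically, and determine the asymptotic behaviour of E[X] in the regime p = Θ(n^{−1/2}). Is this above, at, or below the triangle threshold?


Number of potential triangles: C(67, 3) = 47905.
Each occurs with probability p³ ≈ (0.61085)³ ≈ 2.2792807e-01.
By linearity: E[X] = C(67, 3)·p³ ≈ 47905 · 2.2792807e-01 ≈ 10918.89409.
Since α = 1/2 < 1, p = c/n^{1/2} ≫ 1/n is above the triangle threshold p ~ 1/n. Asymptotically E[X] ~ (c³/6)·n^{3(1−α)} = (5³/6)·n^{1.5} → ∞; triangles are abundant w.h.p.

E[X] ≈ 10918.89409; in regime p = Θ(1/n^{1/2}) E[X] diverges (above the triangle threshold p ~ 1/n).


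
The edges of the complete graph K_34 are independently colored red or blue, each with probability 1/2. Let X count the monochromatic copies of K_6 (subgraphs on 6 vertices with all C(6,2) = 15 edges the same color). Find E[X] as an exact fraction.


Let X = Σ_S X_S over the C(34, 6) = 1344904 subsets S of size 6, where X_S = 1 if the K_6 on S is monochromatic.
For a fixed S, the K_6 on S has C(6, 2) = 15 edges. P[all 15 edges red] = (1/2)^15, and likewise for blue, so P[monochromatic] = 2·(1/2)^15 = 2^{1 − 15} = 1/16384.
By linearity of expectation: E[X] = C(34, 6) · 2^{1 − 15} = 1344904 · 1/16384 = 168113/2048.
Numerically: E[X] ≈ 82.0864.

E[X] = C(34,6)·2^(1−C(6,2)) = 168113/2048 ≈ 82.0864.


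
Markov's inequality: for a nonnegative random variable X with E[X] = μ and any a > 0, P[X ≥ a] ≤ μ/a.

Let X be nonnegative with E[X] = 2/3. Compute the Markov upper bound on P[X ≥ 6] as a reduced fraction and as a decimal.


μ = E[X] = 2/3, a = 6.
Markov: P[X ≥ 6] ≤ μ/a = (2/3)/6 = 1/9.
Numerically: ≈ 0.1111.
(Since a = 6 > μ = 0.6667, the bound 1/9 is < 1 and informative.)

P[X ≥ 6] ≤ 1/9 ≈ 0.1111.


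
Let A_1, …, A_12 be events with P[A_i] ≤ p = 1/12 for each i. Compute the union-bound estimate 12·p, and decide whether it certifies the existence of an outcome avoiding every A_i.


Union bound: P[∪_{i=1}^{12} A_i] ≤ Σ_i P[A_i] ≤ 12·p = 12·(1/12) = 1.
Numerically: 1 ≈ 1.00000.
Is 1 < 1? NO.
Since the bound 1 is ≥ 1, the union bound is uninformative here; it does NOT by itself certify existence.

12·p = 1 ≈ 1.00000; existence NOT certified by the union bound.


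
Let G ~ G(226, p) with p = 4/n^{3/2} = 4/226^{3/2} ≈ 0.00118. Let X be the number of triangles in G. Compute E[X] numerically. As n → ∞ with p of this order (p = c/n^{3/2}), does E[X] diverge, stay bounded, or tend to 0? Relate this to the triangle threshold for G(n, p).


Number of potential triangles: C(226, 3) = 1898400.
Each occurs with probability p³ ≈ (0.00118)³ ≈ 1.63189e-09.
By linearity: E[X] = C(226, 3)·p³ ≈ 1898400 · 1.63189e-09 ≈ 0.003.
Since α = 3/2 > 1, p = c/n^{3/2} = o(1/n) is below the triangle threshold p ~ 1/n. Asymptotically E[X] ~ (c³/6)·n^{3(1−α)} = (4³/6)·n^{-1.5} → 0, so by Markov's inequality G has no triangles w.h.p.

E[X] ≈ 0.003; in regime p = Θ(1/n^{3/2}) E[X] tends to 0 (below the triangle threshold p ~ 1/n).


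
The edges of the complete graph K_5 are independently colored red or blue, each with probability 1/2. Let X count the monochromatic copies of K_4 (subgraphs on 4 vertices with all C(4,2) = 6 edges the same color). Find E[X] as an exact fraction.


Let X = Σ_S X_S over the C(5, 4) = 5 subsets S of size 4, where X_S = 1 if the K_4 on S is monochromatic.
For a fixed S, the K_4 on S has C(4, 2) = 6 edges. P[all 6 edges red] = (1/2)^6, and likewise for blue, so P[monochromatic] = 2·(1/2)^6 = 2^{1 − 6} = 1/32.
By linearity: E[X] = C(5, 4) · 2^{1 − 6} = 5 · 1/32 = 5/32.
Numerically: E[X] ≈ 0.156250.

E[X] = C(5,4)·2^(1−C(4,2)) = 5/32 ≈ 0.156250.


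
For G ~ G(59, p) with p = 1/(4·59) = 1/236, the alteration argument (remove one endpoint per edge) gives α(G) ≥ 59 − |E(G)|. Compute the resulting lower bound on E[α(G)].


E[|E(G)|] = C(59, 2)·p = 1711 · (1/236) = 29/4.
E[α(G)] ≥ n − E[|E(G)|] = 59 − 29/4 = 207/4.
Numerically: ≈ 51.7500.
(This is only a lower bound; the true E[α(G)] may be larger.)

E[α(G)] ≥ 207/4 ≈ 51.7500.


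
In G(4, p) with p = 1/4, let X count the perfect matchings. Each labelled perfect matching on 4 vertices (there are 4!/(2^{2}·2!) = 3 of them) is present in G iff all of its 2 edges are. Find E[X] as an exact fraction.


K_4 has 4!/(2^{2}·2!) = 3 labelled perfect matchings.
For each such perfect matching H, let X_H = 1 if all 2 edges of H are present in G. Then P[X_H = 1] = p^{2} = (1/4)^{2} = 1/16.
By linearity of expectation: E[X] = Σ_H E[X_H] = 3 · p^{2} = 3 · 1/16 = 3/16.
Numerically: E[X] ≈ 0.1875.

E[X] = 3 · (1/4)^{2} = 3/16 ≈ 0.1875.


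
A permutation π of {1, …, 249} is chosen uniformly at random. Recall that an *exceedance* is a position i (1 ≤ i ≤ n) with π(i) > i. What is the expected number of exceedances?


Write X = Σ_{i=1}^{249} X_i, where X_i = 1_{π(i) > i}.
For each fixed i, π(i) is uniform over {1, …, 249} (marginal of a uniform permutation), so P[π(i) > i] = (n − i)/n. Summing: Σ_{i=1}^{249} (n − i)/n = (0 + 1 + … + 248)/249 = 249(249 − 1)/(2·249) = (249 − 1)/2.
Hence E[X] = Σ_{i=1}^{249} (249 − i)/249 = 124 ≈ 124.0000.

E[X] = 124 = 124.0000.


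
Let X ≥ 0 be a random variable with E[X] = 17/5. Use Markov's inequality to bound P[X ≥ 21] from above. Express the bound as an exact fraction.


μ = E[X] = 17/5, a = 21.
Markov: P[X ≥ 21] ≤ μ/a = (17/5)/21 = 17/105.
Numerically: ≈ 0.1619.
(Since a = 21 > μ = 3.4000, the bound 17/105 is < 1 and informative.)

P[X ≥ 21] ≤ 17/105 ≈ 0.1619.


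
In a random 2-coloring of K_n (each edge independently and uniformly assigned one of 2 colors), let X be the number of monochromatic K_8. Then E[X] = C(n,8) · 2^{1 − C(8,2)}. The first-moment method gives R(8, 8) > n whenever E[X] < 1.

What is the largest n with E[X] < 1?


We need C(n, 8) · 2^{1 − 28} < 1, i.e. C(n, 8) < 2^{28 − 1} = 134217728.
Check values of n near the boundary:
  n = 38: C(38, 8) = 48903492; 48903492 < 134217728? YES
  n = 39: C(39, 8) = 61523748; 61523748 < 134217728? YES
  n = 40: C(40, 8) = 76904685; 76904685 < 134217728? YES
  n = 41: C(41, 8) = 95548245; 95548245 < 134217728? YES
  n = 42: C(42, 8) = 118030185; 118030185 < 134217728? YES
  n = 43: C(43, 8) = 145008513; 145008513 < 134217728? NO
  n = 44: C(44, 8) = 177232627; 177232627 < 134217728? NO
  n = 45: C(45, 8) = 215553195; 215553195 < 134217728? NO
The largest n with C(n, 8) < 134217728 is n = 42 (where E[X] = 118030185/134217728 ≈ 0.87939). Hence R(8, 8) > 42, i.e. R(8, 8) ≥ 43.

Largest n = 42; hence R(8, 8) > 42.


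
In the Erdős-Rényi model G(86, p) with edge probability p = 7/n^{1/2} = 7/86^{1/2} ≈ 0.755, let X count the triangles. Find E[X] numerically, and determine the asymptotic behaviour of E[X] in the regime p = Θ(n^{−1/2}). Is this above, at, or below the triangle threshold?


Number of potential triangles: C(86, 3) = 102340.
Each occurs with probability p³ ≈ (0.755)³ ≈ 4.30077e-01.
By linearity: E[X] = C(86, 3)·p³ ≈ 102340 · 4.30077e-01 ≈ 44014.103.
Since α = 1/2 < 1, p = c/n^{1/2} ≫ 1/n is above the triangle threshold p ~ 1/n. Asymptotically E[X] ~ (c³/6)·n^{3(1−α)} = (7³/6)·n^{1.5} → ∞; triangles are abundant w.h.p.

E[X] ≈ 44014.103; in regime p = Θ(1/n^{1/2}) E[X] diverges (above the triangle threshold p ~ 1/n).


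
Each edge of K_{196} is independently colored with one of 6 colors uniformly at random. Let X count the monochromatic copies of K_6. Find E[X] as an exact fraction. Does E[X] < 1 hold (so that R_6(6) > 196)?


E[X] = C(196, 6) · 6^{1 − 15} = 72887293024 · 6^{−14} = 72887293024/78364164096.
As a reduced fraction: E[X] = 2277727907/2448880128 ≈ 0.930.
Is E[X] < 1? YES.
Since E[X] < 1, there exists a 6-coloring of K_{196} with no monochromatic K_6; hence R_6(6) > 196.

E[X] = 2277727907/2448880128 ≈ 0.930; E[X] < 1, so R_6(6) > 196.


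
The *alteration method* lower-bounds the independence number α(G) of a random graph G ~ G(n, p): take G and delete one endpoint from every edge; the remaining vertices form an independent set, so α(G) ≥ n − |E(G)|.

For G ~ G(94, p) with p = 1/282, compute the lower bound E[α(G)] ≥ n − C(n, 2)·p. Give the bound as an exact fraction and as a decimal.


E[|E(G)|] = C(94, 2)·p = 4371 · (1/282) = 31/2.
E[α(G)] ≥ n − E[|E(G)|] = 94 − 31/2 = 157/2.
Numerically: ≈ 78.500.
(This is only a lower bound; the true E[α(G)] may be larger.)

E[α(G)] ≥ 157/2 ≈ 78.500.


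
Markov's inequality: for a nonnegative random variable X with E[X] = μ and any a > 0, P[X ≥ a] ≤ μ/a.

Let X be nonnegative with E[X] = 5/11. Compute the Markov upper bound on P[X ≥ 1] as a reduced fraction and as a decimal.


μ = E[X] = 5/11, a = 1.
Markov: P[X ≥ 1] ≤ μ/a = (5/11)/1 = 5/11.
Numerically: ≈ 0.455.
(Since a = 1 > μ = 0.455, the bound 5/11 is < 1 and informative.)

P[X ≥ 1] ≤ 5/11 ≈ 0.455.


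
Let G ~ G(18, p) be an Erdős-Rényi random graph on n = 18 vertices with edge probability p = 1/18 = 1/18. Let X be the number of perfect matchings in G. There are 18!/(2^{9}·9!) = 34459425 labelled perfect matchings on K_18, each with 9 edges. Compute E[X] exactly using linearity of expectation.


K_18 has 18!/(2^{9}·9!) = 34459425 labelled perfect matchings.
For each such perfect matching H, let X_H = 1 if all 9 edges of H are present in G. Then P[X_H = 1] = p^{9} = (1/18)^{9} = 1/198359290368.
Summing the indicators: E[X] = Σ_H E[X_H] = 34459425 · p^{9} = 34459425 · 1/198359290368 = 425425/2448880128.
Numerically: E[X] ≈ 0.0001737.

E[X] = 34459425 · (1/18)^{9} = 425425/2448880128 ≈ 0.0001737.


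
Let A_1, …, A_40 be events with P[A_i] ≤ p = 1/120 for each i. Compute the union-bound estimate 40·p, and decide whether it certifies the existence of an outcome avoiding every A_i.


Union bound: P[∪_{i=1}^{40} A_i] ≤ Σ_i P[A_i] ≤ 40·p = 40·(1/120) = 1/3.
Numerically: 1/3 ≈ 0.33333.
Is 1/3 < 1? YES.
Since P[∪ A_i] ≤ 1/3 < 1, the complement has P[∩ A_i^c] ≥ 1 − 1/3 = 2/3 > 0, so some outcome avoids every A_i.

40·p = 1/3 ≈ 0.33333; existence CERTIFIED by the union bound.


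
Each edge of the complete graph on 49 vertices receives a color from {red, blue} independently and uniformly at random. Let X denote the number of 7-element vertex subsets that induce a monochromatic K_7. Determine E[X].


Let X = Σ_S X_S over the C(49, 7) = 85900584 subsets S of size 7, where X_S = 1 if the K_7 on S is monochromatic.
For a fixed S, the K_7 on S has C(7, 2) = 21 edges. P[all 21 edges red] = (1/2)^21, and likewise for blue, so P[monochromatic] = 2·(1/2)^21 = 2^{1 − 21} = 1/1048576.
By linearity of expectation: E[X] = C(49, 7) · 2^{1 − 21} = 85900584 · 1/1048576 = 10737573/131072.
Numerically: E[X] ≈ 81.9212.

E[X] = C(49,7)·2^(1−C(7,2)) = 10737573/131072 ≈ 81.9212.


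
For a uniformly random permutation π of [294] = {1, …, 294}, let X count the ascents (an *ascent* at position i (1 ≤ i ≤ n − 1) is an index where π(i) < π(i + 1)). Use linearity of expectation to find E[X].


Write X = Σ X_I over i = 1, …, 293, with X_I the indicator of one ascent.
There are 293 indicators.
For each fixed i, the pair (π(i), π(i+1)) is a uniformly random ordered pair of distinct values from {1, …, 294}; by symmetry P[π(i) < π(i+1)] = 1/2.
By linearity: E[X] = 293 · (1/2) = (294 − 1) · (1/2) = 293/2 ≈ 146.500000.

E[X] = 293/2 = 146.500000.


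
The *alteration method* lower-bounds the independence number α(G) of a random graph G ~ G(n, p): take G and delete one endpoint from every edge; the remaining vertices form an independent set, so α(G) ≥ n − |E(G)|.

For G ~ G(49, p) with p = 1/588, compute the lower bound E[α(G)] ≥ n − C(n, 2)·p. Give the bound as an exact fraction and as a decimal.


E[|E(G)|] = C(49, 2)·p = 1176 · (1/588) = 2.
E[α(G)] ≥ n − E[|E(G)|] = 49 − 2 = 47.
Numerically: ≈ 47.000000.
(This is only a lower bound; the true E[α(G)] may be larger.)

E[α(G)] ≥ 47 ≈ 47.000000.


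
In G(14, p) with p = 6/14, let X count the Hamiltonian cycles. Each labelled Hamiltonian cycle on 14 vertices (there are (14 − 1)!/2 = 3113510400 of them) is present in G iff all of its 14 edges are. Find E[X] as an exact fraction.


K_14 has (14 − 1)!/2 = 3113510400 labelled Hamiltonian cycles.
For each such Hamiltonian cycle H, let X_H = 1 if all 14 edges of H are present in G. Then P[X_H = 1] = p^{14} = (3/7)^{14} = 4782969/678223072849.
By linearity of expectation: E[X] = Σ_H E[X_H] = 3113510400 · p^{14} = 3113510400 · 4782969/678223072849 = 2127403389196800/96889010407.
Numerically: E[X] ≈ 2.196e+04.

E[X] = 3113510400 · (3/7)^{14} = 2127403389196800/96889010407 ≈ 2.196e+04.


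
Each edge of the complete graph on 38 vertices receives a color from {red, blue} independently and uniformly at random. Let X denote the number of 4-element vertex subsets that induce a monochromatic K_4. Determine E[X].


Let X = Σ_S X_S over the C(38, 4) = 73815 subsets S of size 4, where X_S = 1 if the K_4 on S is monochromatic.
For a fixed S, the K_4 on S has C(4, 2) = 6 edges. P[all 6 edges red] = (1/2)^6, and likewise for blue, so P[monochromatic] = 2·(1/2)^6 = 2^{1 − 6} = 1/32.
By linearity: E[X] = C(38, 4) · 2^{1 − 6} = 73815 · 1/32 = 73815/32.
Numerically: E[X] ≈ 2306.719.

E[X] = C(38,4)·2^(1−C(4,2)) = 73815/32 ≈ 2306.719.


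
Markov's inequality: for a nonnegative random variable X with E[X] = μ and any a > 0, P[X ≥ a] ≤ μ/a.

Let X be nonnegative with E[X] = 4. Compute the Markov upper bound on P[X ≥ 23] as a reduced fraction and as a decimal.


μ = E[X] = 4, a = 23.
Markov: P[X ≥ 23] ≤ μ/a = (4)/23 = 4/23.
Numerically: ≈ 0.1739.
(Since a = 23 > μ = 4.0000, the bound 4/23 is < 1 and informative.)

P[X ≥ 23] ≤ 4/23 ≈ 0.1739.


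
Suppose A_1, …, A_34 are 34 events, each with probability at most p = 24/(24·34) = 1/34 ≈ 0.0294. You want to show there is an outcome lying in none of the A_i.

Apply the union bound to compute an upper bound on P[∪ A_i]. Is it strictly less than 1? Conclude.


Union bound: P[∪_{i=1}^{34} A_i] ≤ Σ_i P[A_i] ≤ 34·p = 34·(1/34) = 1.
Numerically: 1 ≈ 1.0000.
Is 1 < 1? NO.
Since the bound 1 is ≥ 1, the union bound is uninformative here; it does NOT by itself certify existence.

34·p = 1 ≈ 1.0000; existence NOT certified by the union bound.


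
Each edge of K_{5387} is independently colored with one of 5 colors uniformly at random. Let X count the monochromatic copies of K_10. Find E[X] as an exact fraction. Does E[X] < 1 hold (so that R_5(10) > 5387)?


E[X] = C(5387, 10) · 5^{1 − 45} = 5624406917627224603154306376491 · 5^{−44} = 5624406917627224603154306376491/5684341886080801486968994140625.
As a reduced fraction: E[X] = 5624406917627224603154306376491/5684341886080801486968994140625 ≈ 0.989456.
Is E[X] < 1? YES.
Since E[X] < 1, there exists a 5-coloring of K_{5387} with no monochromatic K_10; hence R_5(10) > 5387.

E[X] = 5624406917627224603154306376491/5684341886080801486968994140625 ≈ 0.989456; E[X] < 1, so R_5(10) > 5387.


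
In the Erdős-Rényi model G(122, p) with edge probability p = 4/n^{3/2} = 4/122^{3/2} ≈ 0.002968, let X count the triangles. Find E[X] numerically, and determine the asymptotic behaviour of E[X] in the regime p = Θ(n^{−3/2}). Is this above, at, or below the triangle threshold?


Number of potential triangles: C(122, 3) = 295240.
Each occurs with probability p³ ≈ (0.002968)³ ≈ 2.615536e-08.
By linearity: E[X] = C(122, 3)·p³ ≈ 295240 · 2.615536e-08 ≈ 0.0077.
Since α = 3/2 > 1, p = c/n^{3/2} = o(1/n) is below the triangle threshold p ~ 1/n. Asymptotically E[X] ~ (c³/6)·n^{3(1−α)} = (4³/6)·n^{-1.5} → 0, so by Markov's inequality G has no triangles w.h.p.

E[X] ≈ 0.0077; in regime p = Θ(1/n^{3/2}) E[X] tends to 0 (below the triangle threshold p ~ 1/n).


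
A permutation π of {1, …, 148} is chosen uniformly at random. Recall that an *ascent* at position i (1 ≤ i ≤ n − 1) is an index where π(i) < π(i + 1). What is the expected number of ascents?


Write X = Σ X_I over i = 1, …, 147, with X_I the indicator of one ascent.
There are 147 indicators.
For each fixed i, the pair (π(i), π(i+1)) is a uniformly random ordered pair of distinct values from {1, …, 148}; by symmetry P[π(i) < π(i+1)] = 1/2.
By linearity: E[X] = 147 · (1/2) = (148 − 1) · (1/2) = 147/2 ≈ 73.50000.

E[X] = 147/2 = 73.50000.


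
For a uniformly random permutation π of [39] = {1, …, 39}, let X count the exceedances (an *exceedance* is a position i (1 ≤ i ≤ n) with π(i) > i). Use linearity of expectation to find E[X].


Write X = Σ_{i=1}^{39} X_i, where X_i = 1_{π(i) > i}.
For each fixed i, π(i) is uniform over {1, …, 39} (marginal of a uniform permutation), so P[π(i) > i] = (n − i)/n. Summing: Σ_{i=1}^{39} (n − i)/n = (0 + 1 + … + 38)/39 = 39(39 − 1)/(2·39) = (39 − 1)/2.
Hence E[X] = Σ_{i=1}^{39} (39 − i)/39 = 19 ≈ 19.000000.

E[X] = 19 = 19.000000.


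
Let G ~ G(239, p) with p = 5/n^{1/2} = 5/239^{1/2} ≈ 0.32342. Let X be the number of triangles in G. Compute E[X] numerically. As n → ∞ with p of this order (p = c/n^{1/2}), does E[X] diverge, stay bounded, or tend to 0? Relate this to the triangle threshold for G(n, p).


Number of potential triangles: C(239, 3) = 2246839.
Each occurs with probability p³ ≈ (0.32342)³ ≈ 3.3830870e-02.
By linearity: E[X] = C(239, 3)·p³ ≈ 2246839 · 3.3830870e-02 ≈ 76012.51729.
Since α = 1/2 < 1, p = c/n^{1/2} ≫ 1/n is above the triangle threshold p ~ 1/n. Asymptotically E[X] ~ (c³/6)·n^{3(1−α)} = (5³/6)·n^{1.5} → ∞; triangles are abundant w.h.p.

E[X] ≈ 76012.51729; in regime p = Θ(1/n^{1/2}) E[X] diverges (above the triangle threshold p ~ 1/n).


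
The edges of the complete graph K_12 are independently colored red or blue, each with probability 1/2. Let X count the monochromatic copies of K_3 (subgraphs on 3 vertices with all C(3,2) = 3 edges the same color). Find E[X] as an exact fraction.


Let X = Σ_S X_S over the C(12, 3) = 220 subsets S of size 3, where X_S = 1 if the K_3 on S is monochromatic.
For a fixed S, the K_3 on S has C(3, 2) = 3 edges. P[all 3 edges red] = (1/2)^3, and likewise for blue, so P[monochromatic] = 2·(1/2)^3 = 2^{1 − 3} = 1/4.
Summing: E[X] = C(12, 3) · 2^{1 − 3} = 220 · 1/4 = 55.
Numerically: E[X] ≈ 55.00000.

E[X] = C(12,3)·2^(1−C(3,2)) = 55 ≈ 55.00000.


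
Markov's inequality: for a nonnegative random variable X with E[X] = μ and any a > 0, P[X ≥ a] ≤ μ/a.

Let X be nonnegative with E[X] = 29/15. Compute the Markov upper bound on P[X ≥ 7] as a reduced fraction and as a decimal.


μ = E[X] = 29/15, a = 7.
Markov: P[X ≥ 7] ≤ μ/a = (29/15)/7 = 29/105.
Numerically: ≈ 0.276.
(Since a = 7 > μ = 1.933, the bound 29/105 is < 1 and informative.)

P[X ≥ 7] ≤ 29/105 ≈ 0.276.


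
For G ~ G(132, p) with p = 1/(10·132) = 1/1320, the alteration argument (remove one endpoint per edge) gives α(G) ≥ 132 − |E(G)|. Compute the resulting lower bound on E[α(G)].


E[|E(G)|] = C(132, 2)·p = 8646 · (1/1320) = 131/20.
E[α(G)] ≥ n − E[|E(G)|] = 132 − 131/20 = 2509/20.
Numerically: ≈ 125.4500.
(This is only a lower bound; the true E[α(G)] may be larger.)

E[α(G)] ≥ 2509/20 ≈ 125.4500.


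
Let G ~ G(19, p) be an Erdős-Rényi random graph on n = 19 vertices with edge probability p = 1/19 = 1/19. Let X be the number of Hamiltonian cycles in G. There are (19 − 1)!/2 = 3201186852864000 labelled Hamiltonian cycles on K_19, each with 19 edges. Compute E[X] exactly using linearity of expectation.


K_19 has (19 − 1)!/2 = 3201186852864000 labelled Hamiltonian cycles.
For each such Hamiltonian cycle H, let X_H = 1 if all 19 edges of H are present in G. Then P[X_H = 1] = p^{19} = (1/19)^{19} = 1/1978419655660313589123979.
By linearity of expectation: E[X] = Σ_H E[X_H] = 3201186852864000 · p^{19} = 3201186852864000 · 1/1978419655660313589123979 = 3201186852864000/1978419655660313589123979.
Numerically: E[X] ≈ 1.618e-09.

E[X] = 3201186852864000 · (1/19)^{19} = 3201186852864000/1978419655660313589123979 ≈ 1.618e-09.


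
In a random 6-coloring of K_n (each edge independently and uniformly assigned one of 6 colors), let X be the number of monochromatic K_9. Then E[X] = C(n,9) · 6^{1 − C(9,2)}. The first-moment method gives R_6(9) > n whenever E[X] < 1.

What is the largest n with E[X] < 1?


We need C(n, 9) · 6^{1 − 36} < 1, i.e. C(n, 9) < 6^{36 − 1} = 1719070799748422591028658176.
Check values of n near the boundary:
  n = 4405: C(4405, 9) = 1706862792900636302463627150; 1706862792900636302463627150 < 1719070799748422591028658176? YES
  n = 4406: C(4406, 9) = 1710356485221788389505285700; 1710356485221788389505285700 < 1719070799748422591028658176? YES
  n = 4407: C(4407, 9) = 1713856532599459170657070050; 1713856532599459170657070050 < 1719070799748422591028658176? YES
  n = 4408: C(4408, 9) = 1717362945146264156457459600; 1717362945146264156457459600 < 1719070799748422591028658176? YES
  n = 4409: C(4409, 9) = 1720875732988608787686577131; 1720875732988608787686577131 < 1719070799748422591028658176? NO
  n = 4410: C(4410, 9) = 1724394906266704102180823710; 1724394906266704102180823710 < 1719070799748422591028658176? NO
  n = 4411: C(4411, 9) = 1727920475134582415883601405; 1727920475134582415883601405 < 1719070799748422591028658176? NO
The largest n with C(n, 9) < 1719070799748422591028658176 is n = 4408 (where E[X] = 35778394690547169926197075/35813974994758803979763712 ≈ 0.9990065). Hence R_6(9) > 4408, i.e. R_6(9) ≥ 4409.

Largest n = 4408; hence R_6(9) > 4408.


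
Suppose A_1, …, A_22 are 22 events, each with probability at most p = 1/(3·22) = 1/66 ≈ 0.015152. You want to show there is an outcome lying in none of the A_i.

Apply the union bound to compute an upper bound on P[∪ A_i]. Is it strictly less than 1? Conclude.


Union bound: P[∪_{i=1}^{22} A_i] ≤ Σ_i P[A_i] ≤ 22·p = 22·(1/66) = 1/3.
Numerically: 1/3 ≈ 0.333333.
Is 1/3 < 1? YES.
Since P[∪ A_i] ≤ 1/3 < 1, the complement has P[∩ A_i^c] ≥ 1 − 1/3 = 2/3 > 0, so some outcome avoids every A_i.

22·p = 1/3 ≈ 0.333333; existence CERTIFIED by the union bound.


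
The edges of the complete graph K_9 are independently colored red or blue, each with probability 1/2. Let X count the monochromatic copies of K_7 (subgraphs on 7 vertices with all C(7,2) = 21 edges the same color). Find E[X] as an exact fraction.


Let X = Σ_S X_S over the C(9, 7) = 36 subsets S of size 7, where X_S = 1 if the K_7 on S is monochromatic.
For a fixed S, the K_7 on S has C(7, 2) = 21 edges. P[all 21 edges red] = (1/2)^21, and likewise for blue, so P[monochromatic] = 2·(1/2)^21 = 2^{1 − 21} = 1/1048576.
By linearity: E[X] = C(9, 7) · 2^{1 − 21} = 36 · 1/1048576 = 9/262144.
Numerically: E[X] ≈ 0.000034.

E[X] = C(9,7)·2^(1−C(7,2)) = 9/262144 ≈ 0.000034.


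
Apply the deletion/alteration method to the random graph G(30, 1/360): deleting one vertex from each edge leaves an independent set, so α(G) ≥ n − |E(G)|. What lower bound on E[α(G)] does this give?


E[|E(G)|] = C(30, 2)·p = 435 · (1/360) = 29/24.
E[α(G)] ≥ n − E[|E(G)|] = 30 − 29/24 = 691/24.
Numerically: ≈ 28.791667.
(This is only a lower bound; the true E[α(G)] may be larger.)

E[α(G)] ≥ 691/24 ≈ 28.791667.


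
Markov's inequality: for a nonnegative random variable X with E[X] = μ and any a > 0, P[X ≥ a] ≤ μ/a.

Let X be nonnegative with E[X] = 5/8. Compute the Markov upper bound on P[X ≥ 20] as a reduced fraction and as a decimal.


μ = E[X] = 5/8, a = 20.
Markov: P[X ≥ 20] ≤ μ/a = (5/8)/20 = 1/32.
Numerically: ≈ 0.03125.
(Since a = 20 > μ = 0.62500, the bound 1/32 is < 1 and informative.)

P[X ≥ 20] ≤ 1/32 ≈ 0.03125.


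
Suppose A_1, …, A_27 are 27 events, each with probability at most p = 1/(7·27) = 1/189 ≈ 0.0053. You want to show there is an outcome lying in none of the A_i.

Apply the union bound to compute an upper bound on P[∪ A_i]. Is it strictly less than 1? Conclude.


Union bound: P[∪_{i=1}^{27} A_i] ≤ Σ_i P[A_i] ≤ 27·p = 27·(1/189) = 1/7.
Numerically: 1/7 ≈ 0.1429.
Is 1/7 < 1? YES.
Since P[∪ A_i] ≤ 1/7 < 1, the complement has P[∩ A_i^c] ≥ 1 − 1/7 = 6/7 > 0, so some outcome avoids every A_i.

27·p = 1/7 ≈ 0.1429; existence CERTIFIED by the union bound.


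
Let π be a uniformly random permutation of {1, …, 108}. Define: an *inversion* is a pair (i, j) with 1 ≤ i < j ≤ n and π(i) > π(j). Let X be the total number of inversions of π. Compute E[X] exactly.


Write X = Σ X_I over the C(108, 2) = 5778 pairs i < j, with X_I the indicator of one inversion.
There are 5778 indicators.
For each fixed pair i < j, the values π(i) and π(j) are two distinct elements of {1, …, 108} in uniformly random order; by symmetry P[π(i) > π(j)] = 1/2.
By linearity: E[X] = 5778 · (1/2) = C(108, 2) · (1/2) = 5778/2 = 2889 ≈ 2889.000000.

E[X] = 2889 = 2889.000000.


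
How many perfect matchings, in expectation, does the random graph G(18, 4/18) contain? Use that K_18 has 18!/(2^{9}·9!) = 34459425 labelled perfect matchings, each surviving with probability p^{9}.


K_18 has 18!/(2^{9}·9!) = 34459425 labelled perfect matchings.
For each such perfect matching H, let X_H = 1 if all 9 edges of H are present in G. Then P[X_H = 1] = p^{9} = (2/9)^{9} = 512/387420489.
By linearity: E[X] = Σ_H E[X_H] = 34459425 · p^{9} = 34459425 · 512/387420489 = 217817600/4782969.
Numerically: E[X] ≈ 45.54.

E[X] = 34459425 · (2/9)^{9} = 217817600/4782969 ≈ 45.54.


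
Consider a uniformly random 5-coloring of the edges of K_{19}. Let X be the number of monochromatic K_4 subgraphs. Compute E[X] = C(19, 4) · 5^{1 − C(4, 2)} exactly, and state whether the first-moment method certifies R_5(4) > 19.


E[X] = C(19, 4) · 5^{1 − 6} = 3876 · 5^{−5} = 3876/3125.
As a reduced fraction: E[X] = 3876/3125 ≈ 1.240.
Is E[X] < 1? NO.
Since E[X] ≥ 1, the first-moment bound is inconclusive at n = 19; it does NOT by itself certify R_5(4) > 19.

E[X] = 3876/3125 ≈ 1.240; E[X] ≥ 1; first-moment method inconclusive here.


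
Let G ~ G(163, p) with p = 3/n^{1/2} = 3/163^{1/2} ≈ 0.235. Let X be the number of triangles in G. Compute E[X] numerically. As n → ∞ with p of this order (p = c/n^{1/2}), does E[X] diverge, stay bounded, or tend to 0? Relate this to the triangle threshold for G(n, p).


Number of potential triangles: C(163, 3) = 708561.
Each occurs with probability p³ ≈ (0.235)³ ≈ 1.297425e-02.
By linearity: E[X] = C(163, 3)·p³ ≈ 708561 · 1.297425e-02 ≈ 9193.0496.
Since α = 1/2 < 1, p = c/n^{1/2} ≫ 1/n is above the triangle threshold p ~ 1/n. Asymptotically E[X] ~ (c³/6)·n^{3(1−α)} = (3³/6)·n^{1.5} → ∞; triangles are abundant w.h.p.

E[X] ≈ 9193.0496; in regime p = Θ(1/n^{1/2}) E[X] diverges (above the triangle threshold p ~ 1/n).


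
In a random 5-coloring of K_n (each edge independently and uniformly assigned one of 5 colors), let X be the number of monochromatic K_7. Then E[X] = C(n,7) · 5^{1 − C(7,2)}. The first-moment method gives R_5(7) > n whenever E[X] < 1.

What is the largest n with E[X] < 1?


We need C(n, 7) · 5^{1 − 21} < 1, i.e. C(n, 7) < 5^{21 − 1} = 95367431640625.
Check values of n near the boundary:
  n = 334: C(334, 7) = 86359460961576; 86359460961576 < 95367431640625? YES
  n = 335: C(335, 7) = 88202498238195; 88202498238195 < 95367431640625? YES
  n = 336: C(336, 7) = 90079147136880; 90079147136880 < 95367431640625? YES
  n = 337: C(337, 7) = 91989916924632; 91989916924632 < 95367431640625? YES
  n = 338: C(338, 7) = 93935323022736; 93935323022736 < 95367431640625? YES
  n = 339: C(339, 7) = 95915887062372; 95915887062372 < 95367431640625? NO
The largest n with C(n, 7) < 95367431640625 is n = 338 (where E[X] = 93935323022736/95367431640625 ≈ 0.985). Hence R_5(7) > 338, i.e. R_5(7) ≥ 339.

Largest n = 338; hence R_5(7) > 338.


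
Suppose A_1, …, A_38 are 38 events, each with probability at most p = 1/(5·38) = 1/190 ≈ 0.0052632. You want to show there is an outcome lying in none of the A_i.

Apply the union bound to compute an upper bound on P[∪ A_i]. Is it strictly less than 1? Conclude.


Union bound: P[∪_{i=1}^{38} A_i] ≤ Σ_i P[A_i] ≤ 38·p = 38·(1/190) = 1/5.
Numerically: 1/5 ≈ 0.2000000.
Is 1/5 < 1? YES.
Since P[∪ A_i] ≤ 1/5 < 1, the complement has P[∩ A_i^c] ≥ 1 − 1/5 = 4/5 > 0, so some outcome avoids every A_i.

38·p = 1/5 ≈ 0.2000000; existence CERTIFIED by the union bound.


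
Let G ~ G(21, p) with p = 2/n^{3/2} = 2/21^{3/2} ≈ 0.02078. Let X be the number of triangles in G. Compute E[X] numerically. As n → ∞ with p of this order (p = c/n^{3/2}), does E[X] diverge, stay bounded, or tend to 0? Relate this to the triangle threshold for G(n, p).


Number of potential triangles: C(21, 3) = 1330.
Each occurs with probability p³ ≈ (0.02078)³ ≈ 8.976420e-06.
By linearity: E[X] = C(21, 3)·p³ ≈ 1330 · 8.976420e-06 ≈ 0.0119.
Since α = 3/2 > 1, p = c/n^{3/2} = o(1/n) is below the triangle threshold p ~ 1/n. Asymptotically E[X] ~ (c³/6)·n^{3(1−α)} = (2³/6)·n^{-1.5} → 0, so by Markov's inequality G has no triangles w.h.p.

E[X] ≈ 0.0119; in regime p = Θ(1/n^{3/2}) E[X] tends to 0 (below the triangle threshold p ~ 1/n).


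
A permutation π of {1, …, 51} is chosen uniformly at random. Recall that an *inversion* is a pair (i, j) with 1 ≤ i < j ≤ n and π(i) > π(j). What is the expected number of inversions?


Write X = Σ X_I over the C(51, 2) = 1275 pairs i < j, with X_I the indicator of one inversion.
There are 1275 indicators.
For each fixed pair i < j, the values π(i) and π(j) are two distinct elements of {1, …, 51} in uniformly random order; by symmetry P[π(i) > π(j)] = 1/2.
By linearity: E[X] = 1275 · (1/2) = C(51, 2) · (1/2) = 1275/2 = 1275/2 ≈ 637.50000.

E[X] = 1275/2 = 637.50000.


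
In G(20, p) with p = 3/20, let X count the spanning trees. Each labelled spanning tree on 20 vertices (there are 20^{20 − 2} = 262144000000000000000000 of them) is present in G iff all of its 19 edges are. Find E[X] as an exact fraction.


K_20 has 20^{20 − 2} = 262144000000000000000000 labelled spanning trees.
For each such spanning tree H, let X_H = 1 if all 19 edges of H are present in G. Then P[X_H = 1] = p^{19} = (3/20)^{19} = 1162261467/5242880000000000000000000.
By linearity of expectation: E[X] = Σ_H E[X_H] = 262144000000000000000000 · p^{19} = 262144000000000000000000 · 1162261467/5242880000000000000000000 = 1162261467/20.
Numerically: E[X] ≈ 5.8113e+07.

E[X] = 262144000000000000000000 · (3/20)^{19} = 1162261467/20 ≈ 5.8113e+07.


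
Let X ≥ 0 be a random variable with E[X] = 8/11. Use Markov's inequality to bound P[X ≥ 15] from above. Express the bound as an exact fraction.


μ = E[X] = 8/11, a = 15.
Markov: P[X ≥ 15] ≤ μ/a = (8/11)/15 = 8/165.
Numerically: ≈ 0.048.
(Since a = 15 > μ = 0.727, the bound 8/165 is < 1 and informative.)

P[X ≥ 15] ≤ 8/165 ≈ 0.048.


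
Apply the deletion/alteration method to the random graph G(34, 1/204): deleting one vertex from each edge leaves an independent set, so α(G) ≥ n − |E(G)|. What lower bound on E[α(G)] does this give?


E[|E(G)|] = C(34, 2)·p = 561 · (1/204) = 11/4.
E[α(G)] ≥ n − E[|E(G)|] = 34 − 11/4 = 125/4.
Numerically: ≈ 31.250000.
(This is only a lower bound; the true E[α(G)] may be larger.)

E[α(G)] ≥ 125/4 ≈ 31.250000.
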